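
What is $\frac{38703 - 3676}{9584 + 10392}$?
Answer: $\frac{35027}{19976} \approx 1.7535$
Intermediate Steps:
$\frac{38703 - 3676}{9584 + 10392} = \frac{35027}{19976}$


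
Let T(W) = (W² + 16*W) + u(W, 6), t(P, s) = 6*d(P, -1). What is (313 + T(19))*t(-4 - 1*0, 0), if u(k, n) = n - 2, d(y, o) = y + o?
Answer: -29460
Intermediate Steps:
d(y, o) = o + y
u(k, n) = -2 + n
t(P, s) = -6 + 6*P (t(P, s) = 6*(-1 + P) = -6 + 6*P)
T(W) = 4 + W² + 16*W (T(W) = (W² + 16*W) + (-2 + 6) = (W² + 16*W) + 4 = 4 + W² + 16*W)
(313 + T(19))*t(-4 - 1*0, 0) = (313 + (4 + 19² + 16*19))*(-6 + 6*(-4 - 1*0)) = (313 + (4 + 361 + 304))*(-6 + 6*(-4 + 0)) = (313 + 669)*(-6 + 6*(-4)) = 982*(-6 - 24) = 982*(-30) = -29460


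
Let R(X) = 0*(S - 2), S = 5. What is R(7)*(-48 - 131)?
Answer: 0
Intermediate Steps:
R(X) = 0 (R(X) = 0*(5 - 2) = 0*3 = 0)
R(7)*(-48 - 131) = 0*(-48 - 131) = 0*(-179) = 0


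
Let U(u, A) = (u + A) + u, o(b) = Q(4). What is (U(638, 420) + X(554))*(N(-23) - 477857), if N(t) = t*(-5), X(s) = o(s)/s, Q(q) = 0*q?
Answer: -810250432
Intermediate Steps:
Q(q) = 0
o(b) = 0
U(u, A) = A + 2*u (U(u, A) = (A + u) + u = A + 2*u)
X(s) = 0 (X(s) = 0/s = 0)
N(t) = -5*t
(U(638, 420) + X(554))*(N(-23) - 477857) = ((420 + 2*638) + 0)*(-5*(-23) - 477857) = ((420 + 1276) + 0)*(115 - 477857) = (1696 + 0)*(-477742) = 1696*(-477742) = -810250432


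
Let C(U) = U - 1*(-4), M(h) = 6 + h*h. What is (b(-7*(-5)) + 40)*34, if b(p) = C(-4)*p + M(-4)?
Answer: 2108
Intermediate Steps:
M(h) = 6 + h²
C(U) = 4 + U (C(U) = U + 4 = 4 + U)
b(p) = 22 (b(p) = (4 - 4)*p + (6 + (-4)²) = 0*p + (6 + 16) = 0 + 22 = 22)
(b(-7*(-5)) + 40)*34 = (22 + 40)*34 = 62*34 = 2108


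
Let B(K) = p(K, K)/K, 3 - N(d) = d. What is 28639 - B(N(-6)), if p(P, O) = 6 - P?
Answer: 85918/3 ≈ 28639.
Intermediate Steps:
N(d) = 3 - d
B(K) = (6 - K)/K
28639 - B(N(-6)) = 28639 - (6 - (3 - 1*(-6)))/(3 - 1*(-6)) = 28639 - (6 - (3 + 6))/(3 + 6) = 28639 - (6 - 1*9)/9 = 28639 - (6 - 9)/9 = 28639 - (-3)/9 = 28639 - 1*(-1/3) = 28639 + 1/3 = 85918/3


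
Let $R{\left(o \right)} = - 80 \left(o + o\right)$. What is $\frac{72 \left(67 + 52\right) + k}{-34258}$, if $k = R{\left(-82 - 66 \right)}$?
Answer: $- \frac{16124}{17129} \approx -0.94133$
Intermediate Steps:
$R{\left(o \right)} = - 160 o$ ($R{\left(o \right)} = - 80 \cdot 2 o = - 160 o$)
$k = 23680$ ($k = - 160 \left(-82 - 66\right) = \left(-160\right) \left(-148\right) = 23680$)
$\frac{72 \left(67 + 52\right) + k}{-34258} = \frac{72 \left(67 + 52\right) + 23680}{-34258} = \left(72 \cdot 119 + 23680\right) \left(- \frac{1}{34258}\right) = \left(8568 + 23680\right) \left(- \frac{1}{34258}\right) = 32248 \left(- \frac{1}{34258}\right) = - \frac{16124}{17129}$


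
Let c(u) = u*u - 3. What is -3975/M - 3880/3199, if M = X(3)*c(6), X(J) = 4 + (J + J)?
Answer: -933095/70378 ≈ -13.258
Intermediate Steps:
c(u) = -3 + u**2 (c(u) = u**2 - 3 = -3 + u**2)
X(J) = 4 + 2*J
M = 330 (M = (4 + 2*3)*(-3 + 6**2) = (4 + 6)*(-3 + 36) = 10*33 = 330)
-3975/M - 3880/3199 = -3975/330 - 3880/3199 = -3975*1/330 - 3880*1/3199 = -265/22 - 3880/3199 = -933095/70378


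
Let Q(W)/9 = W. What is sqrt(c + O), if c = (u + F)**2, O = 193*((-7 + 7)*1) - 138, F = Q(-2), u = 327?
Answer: sqrt(95343) ≈ 308.78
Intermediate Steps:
Q(W) = 9*W
F = -18 (F = 9*(-2) = -18)
O = -138 (O = 193*(0*1) - 138 = 193*0 - 138 = 0 - 138 = -138)
c = 95481 (c = (327 - 18)**2 = 309**2 = 95481)
sqrt(c + O) = sqrt(95481 - 138) = sqrt(95343)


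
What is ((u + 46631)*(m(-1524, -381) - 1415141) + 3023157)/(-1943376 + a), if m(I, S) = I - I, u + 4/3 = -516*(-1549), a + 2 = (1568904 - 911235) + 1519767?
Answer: -1795626133505/351087 ≈ -5.1145e+6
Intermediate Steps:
a = 2177434 (a = -2 + ((1568904 - 911235) + 1519767) = -2 + (657669 + 1519767) = -2 + 2177436 = 2177434)
u = 2397848/3 (u = -4/3 - 516*(-1549) = -4/3 + 799284 = 2397848/3 ≈ 7.9928e+5)
m(I, S) = 0
((u + 46631)*(m(-1524, -381) - 1415141) + 3023157)/(-1943376 + a) = ((2397848/3 + 46631)*(0 - 1415141) + 3023157)/(-1943376 + 2177434) = ((2537741/3)*(-1415141) + 3023157)/234058 = (-3591261336481/3 + 3023157)*(1/234058) = -3591252267010/3*1/234058 = -1795626133505/351087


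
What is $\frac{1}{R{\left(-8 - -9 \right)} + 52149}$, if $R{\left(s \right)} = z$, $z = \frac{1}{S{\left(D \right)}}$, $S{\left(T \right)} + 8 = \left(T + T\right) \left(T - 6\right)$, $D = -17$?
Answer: $\frac{774}{40363327} \approx 1.9176 \cdot 10^{-5}$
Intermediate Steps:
$S{\left(T \right)} = -8 + 2 T \left(-6 + T\right)$ ($S{\left(T \right)} = -8 + \left(T + T\right) \left(T - 6\right) = -8 + 2 T \left(-6 + T\right)$)
$z = \frac{1}{774}$ ($z = \frac{1}{-8 - -204 + 2 \left(-17\right)^{2}} = \frac{1}{-8 + 204 + 2 \cdot 289} = \frac{1}{-8 + 204 + 578} = \frac{1}{774} \approx 0.001292$)
$R{\left(s \right)} = \frac{1}{774}$
$\frac{1}{R{\left(-8 - -9 \right)} + 52149} = \frac{1}{\frac{1}{774} + 52149} = \frac{1}{\frac{40363327}{774}} = \frac{774}{40363327}$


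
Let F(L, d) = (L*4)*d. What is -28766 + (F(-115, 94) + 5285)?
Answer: -66721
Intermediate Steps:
F(L, d) = 4*L*d (F(L, d) = (4*L)*d = 4*L*d)
-28766 + (F(-115, 94) + 5285) = -28766 + (4*(-115)*94 + 5285) = -28766 + (-43240 + 5285) = -28766 - 37955 = -66721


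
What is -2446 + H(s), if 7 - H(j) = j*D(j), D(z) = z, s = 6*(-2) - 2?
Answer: -2635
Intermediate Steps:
s = -14 (s = -12 - 2 = -14)
H(j) = 7 - j² (H(j) = 7 - j*j = 7 - j²)
-2446 + H(s) = -2446 + (7 - 1*(-14)²) = -2446 + (7 - 1*196) = -2446 + (7 - 196) = -2446 - 189 = -2635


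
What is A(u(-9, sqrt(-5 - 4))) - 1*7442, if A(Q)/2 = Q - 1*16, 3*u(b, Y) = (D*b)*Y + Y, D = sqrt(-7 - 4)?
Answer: -7474 + 2*I + 18*sqrt(11) ≈ -7414.3 + 2.0*I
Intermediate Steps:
D = I*sqrt(11) (D = sqrt(-11) = I*sqrt(11) ≈ 3.3166*I)
u(b, Y) = Y/3 + I*Y*b*sqrt(11)/3 (u(b, Y) = (((I*sqrt(11))*b)*Y + Y)/3 = ((I*b*sqrt(11))*Y + Y)/3 = (I*Y*b*sqrt(11) + Y)/3 = (Y + I*Y*b*sqrt(11))/3 = Y/3 + I*Y*b*sqrt(11)/3)
A(Q) = -32 + 2*Q (A(Q) = 2*(Q - 1*16) = 2*(Q - 16) = 2*(-16 + Q) = -32 + 2*Q)
A(u(-9, sqrt(-5 - 4))) - 1*7442 = (-32 + 2*(sqrt(-5 - 4)*(1 + I*(-9)*sqrt(11))/3)) - 1*7442 = (-32 + 2*(sqrt(-9)*(1 - 9*I*sqrt(11))/3)) - 7442 = (-32 + 2*((3*I)*(1 - 9*I*sqrt(11))/3)) - 7442 = (-32 + 2*(I*(1 - 9*I*sqrt(11)))) - 7442 = (-32 + 2*I*(1 - 9*I*sqrt(11))) - 7442 = -7474 + 2*I*(1 - 9*I*sqrt(11))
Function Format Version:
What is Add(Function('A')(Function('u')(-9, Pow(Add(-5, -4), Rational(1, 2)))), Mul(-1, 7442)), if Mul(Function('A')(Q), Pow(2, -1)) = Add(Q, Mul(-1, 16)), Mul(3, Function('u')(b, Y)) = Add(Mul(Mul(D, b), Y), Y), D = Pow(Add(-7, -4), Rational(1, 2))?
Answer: Add(-7474, Mul(2, I), Mul(18, Pow(11, Rational(1, 2)))) ≈ Add(-7414.3, Mul(2.0000, I))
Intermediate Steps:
D = Mul(I, Pow(11, Rational(1, 2))) (D = Pow(-11, Rational(1, 2)) = Mul(I, Pow(11, Rational(1, 2))) ≈ Mul(3.3166, I))
Function('u')(b, Y) = Add(Mul(Rational(1, 3), Y), Mul(Rational(1, 3), I, Y, b, Pow(11, Rational(1, 2)))) (Function('u')(b, Y) = Mul(Rational(1, 3), Add(Mul(Mul(Mul(I, Pow(11, Rational(1, 2))), b), Y), Y)) = Mul(Rational(1, 3), Add(Mul(Mul(I, b, Pow(11, Rational(1, 2))), Y), Y)) = Mul(Rational(1, 3), Add(Mul(I, Y, b, Pow(11, Rational(1, 2))), Y)) = Mul(Rational(1, 3), Add(Y, Mul(I, Y, b, Pow(11, Rational(1, 2))))) = Add(Mul(Rational(1, 3), Y), Mul(Rational(1, 3), I, Y, b, Pow(11, Rational(1, 2)))))
Function('A')(Q) = Add(-32, Mul(2, Q)) (Function('A')(Q) = Mul(2, Add(Q, Mul(-1, 16))) = Mul(2, Add(Q, -16)) = Mul(2, Add(-16, Q)) = Add(-32, Mul(2, Q)))
Add(Function('A')(Function('u')(-9, Pow(Add(-5, -4), Rational(1, 2)))), Mul(-1, 7442)) = Add(Add(-32, Mul(2, Mul(Rational(1, 3), Pow(Add(-5, -4), Rational(1, 2)), Add(1, Mul(I, -9, Pow(11, Rational(1, 2))))))), Mul(-1, 7442)) = Add(Add(-32, Mul(2, Mul(Rational(1, 3), Pow(-9, Rational(1, 2)), Add(1, Mul(-9, I, Pow(11, Rational(1, 2))))))), -7442) = Add(Add(-32, Mul(2, Mul(Rational(1, 3), Mul(3, I), Add(1, Mul(-9, I, Pow(11, Rational(1, 2))))))), -7442) = Add(Add(-32, Mul(2, Mul(I, Add(1, Mul(-9, I, Pow(11, Rational(1, 2))))))), -7442) = Add(Add(-32, Mul(2, I, Add(1, Mul(-9, I, Pow(11, Rational(1, 2)))))), -7442) = Add(-7474, Mul(2, I, Add(1, Mul(-9, I, Pow(11, Rational(1, 2))))))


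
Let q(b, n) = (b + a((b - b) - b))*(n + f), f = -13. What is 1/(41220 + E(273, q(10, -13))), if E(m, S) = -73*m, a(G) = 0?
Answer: 1/21291 ≈ 4.6968e-5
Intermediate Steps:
q(b, n) = b*(-13 + n) (q(b, n) = (b + 0)*(n - 13) = b*(-13 + n))
1/(41220 + E(273, q(10, -13))) = 1/(41220 - 73*273) = 1/(41220 - 19929) = 1/21291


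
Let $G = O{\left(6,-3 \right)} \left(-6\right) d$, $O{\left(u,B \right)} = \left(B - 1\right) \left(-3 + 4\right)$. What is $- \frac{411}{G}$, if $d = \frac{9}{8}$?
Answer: $- \frac{137}{9} \approx -15.222$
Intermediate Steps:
$O{\left(u,B \right)} = -1 + B$ ($O{\left(u,B \right)} = \left(-1 + B\right) 1 = -1 + B$)
$d = \frac{9}{8}$ ($d = 9 \cdot \frac{1}{8} = \frac{9}{8} \approx 1.125$)
$G = 27$ ($G = \left(-1 - 3\right) \left(-6\right) \frac{9}{8} = \left(-4\right) \left(-6\right) \frac{9}{8} = 24 \cdot \frac{9}{8} = 27$)
$- \frac{411}{G} = - \frac{411}{27} = \left(-411\right) \frac{1}{27} = - \frac{137}{9}$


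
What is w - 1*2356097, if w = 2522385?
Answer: 166288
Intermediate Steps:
w - 1*2356097 = 2522385 - 1*2356097 = 2522385 - 2356097 = 166288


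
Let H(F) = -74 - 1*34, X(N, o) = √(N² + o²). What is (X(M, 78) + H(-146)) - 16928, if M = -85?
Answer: -17036 + √13309 ≈ -16921.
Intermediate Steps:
H(F) = -108 (H(F) = -74 - 34 = -108)
(X(M, 78) + H(-146)) - 16928 = (√((-85)² + 78²) - 108) - 16928 = (√(7225 + 6084) - 108) - 16928 = (√13309 - 108) - 16928 = (-108 + √13309) - 16928 = -17036 + √13309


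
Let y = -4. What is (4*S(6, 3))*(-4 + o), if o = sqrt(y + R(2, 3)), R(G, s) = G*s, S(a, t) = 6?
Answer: -96 + 24*sqrt(2) ≈ -62.059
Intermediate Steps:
o = sqrt(2) (o = sqrt(-4 + 2*3) = sqrt(-4 + 6) = sqrt(2) ≈ 1.4142)
(4*S(6, 3))*(-4 + o) = (4*6)*(-4 + sqrt(2)) = 24*(-4 + sqrt(2)) = -96 + 24*sqrt(2)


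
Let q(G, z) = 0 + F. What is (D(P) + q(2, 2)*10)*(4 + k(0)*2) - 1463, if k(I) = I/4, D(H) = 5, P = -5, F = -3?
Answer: -1563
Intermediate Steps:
q(G, z) = -3 (q(G, z) = 0 - 3 = -3)
k(I) = I/4 (k(I) = I*(¼) = I/4)
(D(P) + q(2, 2)*10)*(4 + k(0)*2) - 1463 = (5 - 3*10)*(4 + ((¼)*0)*2) - 1463 = (5 - 30)*(4 + 0*2) - 1463 = -25*(4 + 0) - 1463 = -25*4 - 1463 = -100 - 1463 = -1563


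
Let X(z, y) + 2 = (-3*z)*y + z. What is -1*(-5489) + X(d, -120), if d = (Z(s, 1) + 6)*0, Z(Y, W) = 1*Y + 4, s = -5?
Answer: 5487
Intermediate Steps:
Z(Y, W) = 4 + Y (Z(Y, W) = Y + 4 = 4 + Y)
d = 0 (d = ((4 - 5) + 6)*0 = (-1 + 6)*0 = 5*0 = 0)
X(z, y) = -2 + z - 3*y*z (X(z, y) = -2 + ((-3*z)*y + z) = -2 + (-3*y*z + z) = -2 + (z - 3*y*z) = -2 + z - 3*y*z)
-1*(-5489) + X(d, -120) = -1*(-5489) + (-2 + 0 - 3*(-120)*0) = 5489 + (-2 + 0 + 0) = 5489 - 2 = 5487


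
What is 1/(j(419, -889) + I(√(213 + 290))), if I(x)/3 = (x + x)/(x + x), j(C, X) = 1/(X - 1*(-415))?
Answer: 474/1421 ≈ 0.33357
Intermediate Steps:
j(C, X) = 1/(415 + X) (j(C, X) = 1/(X + 415) = 1/(415 + X))
I(x) = 3 (I(x) = 3*((x + x)/(x + x)) = 3*((2*x)/((2*x))) = 3*((2*x)*(1/(2*x))) = 3*1 = 3)
1/(j(419, -889) + I(√(213 + 290))) = 1/(1/(415 - 889) + 3) = 1/(1/(-474) + 3) = 1/(-1/474 + 3) = 1/(1421/474) = 474/1421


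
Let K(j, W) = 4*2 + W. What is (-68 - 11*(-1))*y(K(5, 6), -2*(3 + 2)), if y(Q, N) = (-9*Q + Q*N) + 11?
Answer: 14535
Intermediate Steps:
K(j, W) = 8 + W
y(Q, N) = 11 - 9*Q + N*Q (y(Q, N) = (-9*Q + N*Q) + 11 = 11 - 9*Q + N*Q)
(-68 - 11*(-1))*y(K(5, 6), -2*(3 + 2)) = (-68 - 11*(-1))*(11 - 9*(8 + 6) + (-2*(3 + 2))*(8 + 6)) = (-68 + 11)*(11 - 9*14 - 2*5*14) = -57*(11 - 126 - 10*14) = -57*(11 - 126 - 140) = -57*(-255) = 14535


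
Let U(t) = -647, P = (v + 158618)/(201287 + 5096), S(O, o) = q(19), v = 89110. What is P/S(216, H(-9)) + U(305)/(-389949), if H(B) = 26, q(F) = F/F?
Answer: 96734815673/80478844467 ≈ 1.2020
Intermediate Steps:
q(F) = 1
S(O, o) = 1
P = 247728/206383 (P = (89110 + 158618)/(201287 + 5096) = 247728/206383 ≈ 1.2003)
P/S(216, H(-9)) + U(305)/(-389949) = (247728/206383)/1 - 647/(-389949) = (247728/206383)*1 - 647*(-1/389949) = 247728/206383 + 647/389949 = 96734815673/80478844467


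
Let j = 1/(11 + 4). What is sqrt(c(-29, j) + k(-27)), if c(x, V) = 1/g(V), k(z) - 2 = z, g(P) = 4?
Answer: 3*I*sqrt(11)/2 ≈ 4.9749*I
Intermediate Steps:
j = 1/15 ≈ 0.066667
k(z) = 2 + z
c(x, V) = 1/4
sqrt(c(-29, j) + k(-27)) = sqrt(1/4 + (2 - 27)) = sqrt(1/4 - 25) = sqrt(-99/4) = 3*I*sqrt(11)/2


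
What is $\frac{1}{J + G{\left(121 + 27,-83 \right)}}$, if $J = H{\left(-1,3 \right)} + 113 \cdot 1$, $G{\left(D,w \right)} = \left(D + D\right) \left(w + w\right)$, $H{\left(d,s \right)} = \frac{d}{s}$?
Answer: $- \frac{3}{147070} \approx -2.0398 \cdot 10^{-5}$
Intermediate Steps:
$G{\left(D,w \right)} = 4 D w$ ($G{\left(D,w \right)} = 2 D 2 w = 4 D w$)
$J = \frac{338}{3}$ ($J = - \frac{1}{3} + 113 \cdot 1 = \left(-1\right) \frac{1}{3} + 113 = - \frac{1}{3} + 113 = \frac{338}{3} \approx 112.67$)
$\frac{1}{J + G{\left(121 + 27,-83 \right)}} = \frac{1}{\frac{338}{3} + 4 \left(121 + 27\right) \left(-83\right)} = \frac{1}{\frac{338}{3} + 4 \cdot 148 \left(-83\right)} = \frac{1}{\frac{338}{3} - 49136} = \frac{1}{- \frac{147070}{3}} = - \frac{3}{147070}$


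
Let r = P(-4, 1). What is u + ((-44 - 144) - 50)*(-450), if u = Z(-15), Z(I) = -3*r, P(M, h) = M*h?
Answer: 107112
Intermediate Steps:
r = -4 (r = -4*1 = -4)
Z(I) = 12 (Z(I) = -3*(-4) = 12)
u = 12
u + ((-44 - 144) - 50)*(-450) = 12 + ((-44 - 144) - 50)*(-450) = 12 + (-188 - 50)*(-450) = 12 - 238*(-450) = 12 + 107100 = 107112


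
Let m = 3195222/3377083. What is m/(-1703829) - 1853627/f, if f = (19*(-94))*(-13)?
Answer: -3555239279815063795/44531906917945642 ≈ -79.836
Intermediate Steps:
m = 3195222/3377083 (m = 3195222*(1/3377083) = 3195222/3377083 ≈ 0.94615)
f = 23218 (f = -1786*(-13) = 23218)
m/(-1703829) - 1853627/f = (3195222/3377083)/(-1703829) - 1853627/23218 = (3195222/3377083)*(-1/1703829) - 1853627*1/23218 = -1065074/1917990650269 - 1853627/23218 = -3555239279815063795/44531906917945642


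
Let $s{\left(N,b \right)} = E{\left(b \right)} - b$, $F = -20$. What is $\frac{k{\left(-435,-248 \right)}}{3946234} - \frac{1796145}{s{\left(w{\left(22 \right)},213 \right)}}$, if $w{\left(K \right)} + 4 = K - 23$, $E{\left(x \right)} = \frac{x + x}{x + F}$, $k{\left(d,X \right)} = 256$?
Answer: $\frac{227997607454223}{26757439637} \approx 8520.9$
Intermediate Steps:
$E{\left(x \right)} = \frac{2 x}{-20 + x}$ ($E{\left(x \right)} = \frac{x + x}{x - 20} = \frac{2 x}{-20 + x}$)
$w{\left(K \right)} = -27 + K$ ($w{\left(K \right)} = -4 + \left(K - 23\right) = -4 + \left(-23 + K\right) = -27 + K$)
$s{\left(N,b \right)} = - b + \frac{2 b}{-20 + b}$ ($s{\left(N,b \right)} = \frac{2 b}{-20 + b} - b = - b + \frac{2 b}{-20 + b}$)
$\frac{k{\left(-435,-248 \right)}}{3946234} - \frac{1796145}{s{\left(w{\left(22 \right)},213 \right)}} = \frac{256}{3946234} - \frac{1796145}{213 \frac{1}{-20 + 213} \left(22 - 213\right)} = 256 \cdot \frac{1}{3946234} - \frac{1796145}{213 \cdot \frac{1}{193} \left(22 - 213\right)} = \frac{128}{1973117} - \frac{1796145}{213 \cdot \frac{1}{193} \left(-191\right)} = \frac{128}{1973117} - \frac{1796145}{- \frac{40683}{193}} = \frac{128}{1973117} - - \frac{115551995}{13561} = \frac{128}{1973117} + \frac{115551995}{13561} = \frac{227997607454223}{26757439637}$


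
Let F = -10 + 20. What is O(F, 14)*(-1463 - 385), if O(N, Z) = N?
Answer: -18480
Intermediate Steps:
F = 10
O(F, 14)*(-1463 - 385) = 10*(-1463 - 385) = 10*(-1848) = -18480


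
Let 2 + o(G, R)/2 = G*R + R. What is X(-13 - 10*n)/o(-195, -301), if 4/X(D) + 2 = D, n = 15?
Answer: -1/4817340 ≈ -2.0758e-7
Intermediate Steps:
X(D) = 4/(-2 + D)
o(G, R) = -4 + 2*R + 2*G*R (o(G, R) = -4 + 2*(G*R + R) = -4 + 2*(R + G*R) = -4 + (2*R + 2*G*R) = -4 + 2*R + 2*G*R)
X(-13 - 10*n)/o(-195, -301) = (4/(-2 + (-13 - 10*15)))/(-4 + 2*(-301) + 2*(-195)*(-301)) = (4/(-2 + (-13 - 150)))/(-4 - 602 + 117390) = (4/(-2 - 163))/116784 = (4/(-165))*(1/116784) = (4*(-1/165))*(1/116784) = -4/165*1/116784 = -1/4817340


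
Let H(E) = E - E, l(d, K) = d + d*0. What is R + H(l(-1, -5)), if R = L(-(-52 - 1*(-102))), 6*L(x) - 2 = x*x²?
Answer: -20833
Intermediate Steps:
l(d, K) = d (l(d, K) = d + 0 = d)
H(E) = 0
L(x) = ⅓ + x³/6 (L(x) = ⅓ + (x*x²)/6 = ⅓ + x³/6)
R = -20833 (R = ⅓ + (-(-52 - 1*(-102)))³/6 = ⅓ + (-(-52 + 102))³/6 = ⅓ + (-1*50)³/6 = ⅓ + (⅙)*(-50)³ = ⅓ + (⅙)*(-125000) = ⅓ - 62500/3 = -20833)
R + H(l(-1, -5)) = -20833 + 0 = -20833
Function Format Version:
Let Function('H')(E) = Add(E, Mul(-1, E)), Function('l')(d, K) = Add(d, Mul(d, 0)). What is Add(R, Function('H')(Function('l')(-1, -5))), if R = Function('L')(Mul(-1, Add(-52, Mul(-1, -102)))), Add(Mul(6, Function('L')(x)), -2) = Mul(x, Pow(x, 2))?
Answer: -20833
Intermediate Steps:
Function('l')(d, K) = d (Function('l')(d, K) = Add(d, 0) = d)
Function('H')(E) = 0
Function('L')(x) = Add(Rational(1, 3), Mul(Rational(1, 6), Pow(x, 3))) (Function('L')(x) = Add(Rational(1, 3), Mul(Rational(1, 6), Mul(x, Pow(x, 2)))) = Add(Rational(1, 3), Mul(Rational(1, 6), Pow(x, 3))))
R = -20833 (R = Add(Rational(1, 3), Mul(Rational(1, 6), Pow(Mul(-1, Add(-52, Mul(-1, -102))), 3))) = Add(Rational(1, 3), Mul(Rational(1, 6), Pow(Mul(-1, Add(-52, 102)), 3))) = Add(Rational(1, 3), Mul(Rational(1, 6), Pow(Mul(-1, 50), 3))) = Add(Rational(1, 3), Mul(Rational(1, 6), Pow(-50, 3))) = Add(Rational(1, 3), Mul(Rational(1, 6), -125000)) = Add(Rational(1, 3), Rational(-62500, 3)) = -20833)
Add(R, Function('H')(Function('l')(-1, -5))) = Add(-20833, 0) = -20833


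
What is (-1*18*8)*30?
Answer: -4320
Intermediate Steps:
(-1*18*8)*30 = -18*8*30 = -144*30 = -4320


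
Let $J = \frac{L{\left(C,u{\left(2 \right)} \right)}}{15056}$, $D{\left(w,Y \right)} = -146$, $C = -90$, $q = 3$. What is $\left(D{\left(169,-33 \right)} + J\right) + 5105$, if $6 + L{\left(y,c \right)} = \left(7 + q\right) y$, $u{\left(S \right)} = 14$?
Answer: $\frac{37330899}{7528} \approx 4958.9$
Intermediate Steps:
$L{\left(y,c \right)} = -6 + 10 y$ ($L{\left(y,c \right)} = -6 + \left(7 + 3\right) y = -6 + 10 y$)
$J = - \frac{453}{7528}$ ($J = \frac{-6 + 10 \left(-90\right)}{15056} = \left(-6 - 900\right) \frac{1}{15056} = \left(-906\right) \frac{1}{15056} = - \frac{453}{7528} \approx -0.060175$)
$\left(D{\left(169,-33 \right)} + J\right) + 5105 = \left(-146 - \frac{453}{7528}\right) + 5105 = - \frac{1099541}{7528} + 5105 = \frac{37330899}{7528}$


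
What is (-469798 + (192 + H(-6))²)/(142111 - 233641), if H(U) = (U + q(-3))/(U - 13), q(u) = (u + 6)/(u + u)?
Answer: 69440759/14685480 ≈ 4.7285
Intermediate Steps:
q(u) = (6 + u)/(2*u) (q(u) = (6 + u)/((2*u)) = (6 + u)*(1/(2*u)) = (6 + u)/(2*u))
H(U) = (-½ + U)/(-13 + U) (H(U) = (U + (½)*(6 - 3)/(-3))/(U - 13) = (U + (½)*(-⅓)*3)/(-13 + U) = (U - ½)/(-13 + U) = (-½ + U)/(-13 + U))
(-469798 + (192 + H(-6))²)/(142111 - 233641) = (-469798 + (192 + (-½ - 6)/(-13 - 6))²)/(142111 - 233641) = (-469798 + (192 - 13/2/(-19))²)/(-91530) = (-469798 + (192 - 1/19*(-13/2))²)*(-1/91530) = (-469798 + (192 + 13/38)²)*(-1/91530) = (-469798 + (7309/38)²)*(-1/91530) = (-469798 + 53421481/1444)*(-1/91530) = -624966831/1444*(-1/91530) = 69440759/14685480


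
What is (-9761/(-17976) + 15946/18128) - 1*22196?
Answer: -56504086978/2545851 ≈ -22195.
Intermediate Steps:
(-9761/(-17976) + 15946/18128) - 1*22196 = (-9761*(-1/17976) + 15946*(1/18128)) - 22196 = (9761/17976 + 7973/9064) - 22196 = 3621818/2545851 - 22196 = -56504086978/2545851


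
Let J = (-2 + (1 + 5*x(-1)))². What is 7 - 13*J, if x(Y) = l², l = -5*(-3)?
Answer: -16423881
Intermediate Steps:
l = 15
x(Y) = 225 (x(Y) = 15² = 225)
J = 1263376 (J = (-2 + (1 + 5*225))² = (-2 + (1 + 1125))² = (-2 + 1126)² = 1124² = 1263376)
7 - 13*J = 7 - 13*1263376 = 7 - 16423888 = -16423881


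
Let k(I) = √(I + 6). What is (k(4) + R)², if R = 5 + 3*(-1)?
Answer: (2 + √10)² ≈ 26.649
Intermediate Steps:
k(I) = √(6 + I)
R = 2 (R = 5 - 3 = 2)
(k(4) + R)² = (√(6 + 4) + 2)² = (√10 + 2)² = (2 + √10)²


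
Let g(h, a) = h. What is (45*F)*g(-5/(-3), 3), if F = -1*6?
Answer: -450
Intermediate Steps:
F = -6
(45*F)*g(-5/(-3), 3) = (45*(-6))*(-5/(-3)) = -(-1350)*(-1)/3 = -270*5/3 = -450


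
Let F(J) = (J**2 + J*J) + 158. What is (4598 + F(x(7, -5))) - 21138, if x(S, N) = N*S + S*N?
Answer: -6582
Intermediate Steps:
x(S, N) = 2*N*S (x(S, N) = N*S + N*S = 2*N*S)
F(J) = 158 + 2*J**2 (F(J) = (J**2 + J**2) + 158 = 2*J**2 + 158 = 158 + 2*J**2)
(4598 + F(x(7, -5))) - 21138 = (4598 + (158 + 2*(2*(-5)*7)**2)) - 21138 = (4598 + (158 + 2*(-70)**2)) - 21138 = (4598 + (158 + 2*4900)) - 21138 = (4598 + (158 + 9800)) - 21138 = (4598 + 9958) - 21138 = 14556 - 21138 = -6582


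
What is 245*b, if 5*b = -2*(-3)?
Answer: 294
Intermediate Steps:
b = 6/5 (b = (-2*(-3))/5 = (1/5)*6 = 6/5 ≈ 1.2000)
245*b = 245*(6/5) = 294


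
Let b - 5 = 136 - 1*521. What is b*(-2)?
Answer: 760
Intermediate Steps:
b = -380 (b = 5 + (136 - 1*521) = 5 + (136 - 521) = 5 - 385 = -380)
b*(-2) = -380*(-2) = 760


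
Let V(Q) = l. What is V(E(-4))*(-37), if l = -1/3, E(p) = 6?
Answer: 37/3 ≈ 12.333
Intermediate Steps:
l = -1/3 (l = -1*1/3 = -1/3 ≈ -0.33333)
V(Q) = -1/3
V(E(-4))*(-37) = -1/3*(-37) = 37/3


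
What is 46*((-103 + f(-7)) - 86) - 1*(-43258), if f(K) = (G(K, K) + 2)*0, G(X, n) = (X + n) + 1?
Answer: 34564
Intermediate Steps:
G(X, n) = 1 + X + n
f(K) = 0 (f(K) = ((1 + K + K) + 2)*0 = ((1 + 2*K) + 2)*0 = (3 + 2*K)*0 = 0)
46*((-103 + f(-7)) - 86) - 1*(-43258) = 46*((-103 + 0) - 86) - 1*(-43258) = 46*(-103 - 86) + 43258 = 46*(-189) + 43258 = -8694 + 43258 = 34564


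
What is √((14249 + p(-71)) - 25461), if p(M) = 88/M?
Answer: 6*I*√1570165/71 ≈ 105.89*I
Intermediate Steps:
√((14249 + p(-71)) - 25461) = √((14249 + 88/(-71)) - 25461) = √((14249 + 88*(-1/71)) - 25461) = √((14249 - 88/71) - 25461) = √(1011591/71 - 25461) = √(-796140/71) = 6*I*√1570165/71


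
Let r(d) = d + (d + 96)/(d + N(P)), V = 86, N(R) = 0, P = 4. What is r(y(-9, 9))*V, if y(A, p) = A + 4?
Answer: -9976/5 ≈ -1995.2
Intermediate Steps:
y(A, p) = 4 + A
r(d) = d + (96 + d)/d (r(d) = d + (d + 96)/(d + 0) = d + (96 + d)/d)
r(y(-9, 9))*V = (1 + (4 - 9) + 96/(4 - 9))*86 = (1 - 5 + 96/(-5))*86 = (1 - 5 + 96*(-1/5))*86 = (1 - 5 - 96/5)*86 = -116/5*86 = -9976/5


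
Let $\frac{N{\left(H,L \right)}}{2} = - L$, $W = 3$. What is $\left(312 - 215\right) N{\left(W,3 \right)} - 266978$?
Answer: $-267560$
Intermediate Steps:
$N{\left(H,L \right)} = - 2 L$ ($N{\left(H,L \right)} = 2 \left(- L\right) = - 2 L$)
$\left(312 - 215\right) N{\left(W,3 \right)} - 266978 = \left(312 - 215\right) \left(\left(-2\right) 3\right) - 266978 = 97 \left(-6\right) - 266978 = -582 - 266978 = -267560$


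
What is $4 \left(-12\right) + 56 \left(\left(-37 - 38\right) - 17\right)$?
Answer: $-5200$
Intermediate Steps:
$4 \left(-12\right) + 56 \left(\left(-37 - 38\right) - 17\right) = -48 + 56 \left(-75 - 17\right) = -48 + 56 \left(-92\right) = -48 - 5152 = -5200$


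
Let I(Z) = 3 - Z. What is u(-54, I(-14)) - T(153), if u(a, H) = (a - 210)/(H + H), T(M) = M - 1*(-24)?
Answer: -3141/17 ≈ -184.76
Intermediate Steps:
T(M) = 24 + M (T(M) = M + 24 = 24 + M)
u(a, H) = (-210 + a)/(2*H) (u(a, H) = (-210 + a)/((2*H)) = (-210 + a)*(1/(2*H)) = (-210 + a)/(2*H))
u(-54, I(-14)) - T(153) = (-210 - 54)/(2*(3 - 1*(-14))) - (24 + 153) = (1/2)*(-264)/(3 + 14) - 1*177 = (1/2)*(-264)/17 - 177 = (1/2)*(1/17)*(-264) - 177 = -132/17 - 177 = -3141/17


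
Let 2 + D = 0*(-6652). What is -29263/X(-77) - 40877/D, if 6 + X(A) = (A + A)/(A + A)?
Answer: 262911/10 ≈ 26291.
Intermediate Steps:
D = -2 (D = -2 + 0*(-6652) = -2 + 0 = -2)
X(A) = -5 (X(A) = -6 + (A + A)/(A + A) = -6 + (2*A)/((2*A)) = -6 + (2*A)*(1/(2*A)) = -6 + 1 = -5)
-29263/X(-77) - 40877/D = -29263/(-5) - 40877/(-2) = -29263*(-⅕) - 40877*(-½) = 29263/5 + 40877/2 = 262911/10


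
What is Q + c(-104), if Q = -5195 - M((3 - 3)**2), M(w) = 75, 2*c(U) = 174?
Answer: -5183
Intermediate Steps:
c(U) = 87 (c(U) = (1/2)*174 = 87)
Q = -5270 (Q = -5195 - 1*75 = -5195 - 75 = -5270)
Q + c(-104) = -5270 + 87 = -5183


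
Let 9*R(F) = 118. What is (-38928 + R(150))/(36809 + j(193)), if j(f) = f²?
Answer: -175117/333261 ≈ -0.52547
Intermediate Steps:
R(F) = 118/9 (R(F) = (⅑)*118 = 118/9)
(-38928 + R(150))/(36809 + j(193)) = (-38928 + 118/9)/(36809 + 193²) = -350234/(9*(36809 + 37249)) = -350234/9/74058 = -350234/9*1/74058 = -175117/333261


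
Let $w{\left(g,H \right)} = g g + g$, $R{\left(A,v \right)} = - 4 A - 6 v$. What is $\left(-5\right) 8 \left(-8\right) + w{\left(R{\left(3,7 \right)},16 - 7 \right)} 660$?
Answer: $1889240$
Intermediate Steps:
$R{\left(A,v \right)} = - 6 v - 4 A$
$w{\left(g,H \right)} = g + g^{2}$ ($w{\left(g,H \right)} = g^{2} + g = g + g^{2}$)
$\left(-5\right) 8 \left(-8\right) + w{\left(R{\left(3,7 \right)},16 - 7 \right)} 660 = \left(-5\right) 8 \left(-8\right) + \left(\left(-6\right) 7 - 12\right) \left(1 - 54\right) 660 = \left(-40\right) \left(-8\right) + \left(-42 - 12\right) \left(1 - 54\right) 660 = 320 + - 54 \left(1 - 54\right) 660 = 320 + \left(-54\right) \left(-53\right) 660 = 320 + 2862 \cdot 660 = 320 + 1888920 = 1889240$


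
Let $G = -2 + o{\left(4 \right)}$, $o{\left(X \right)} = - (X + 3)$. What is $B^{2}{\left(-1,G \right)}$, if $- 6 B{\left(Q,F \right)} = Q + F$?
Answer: $\frac{25}{9} \approx 2.7778$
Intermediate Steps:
$o{\left(X \right)} = -3 - X$ ($o{\left(X \right)} = - (3 + X) = -3 - X$)
$G = -9$ ($G = -2 - 7 = -9$)
$B{\left(Q,F \right)} = - \frac{F}{6} - \frac{Q}{6}$ ($B{\left(Q,F \right)} = - \frac{Q + F}{6} = - \frac{F + Q}{6} = - \frac{F}{6} - \frac{Q}{6}$)
$B^{2}{\left(-1,G \right)} = \left(\left(- \frac{1}{6}\right) \left(-9\right) - - \frac{1}{6}\right)^{2} = \left(\frac{3}{2} + \frac{1}{6}\right)^{2} = \left(\frac{5}{3}\right)^{2} = \frac{25}{9}$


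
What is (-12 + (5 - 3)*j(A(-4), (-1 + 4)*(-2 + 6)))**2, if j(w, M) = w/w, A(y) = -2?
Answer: 100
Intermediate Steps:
j(w, M) = 1
(-12 + (5 - 3)*j(A(-4), (-1 + 4)*(-2 + 6)))**2 = (-12 + (5 - 3)*1)**2 = (-12 + 2*1)**2 = (-12 + 2)**2 = (-10)**2 = 100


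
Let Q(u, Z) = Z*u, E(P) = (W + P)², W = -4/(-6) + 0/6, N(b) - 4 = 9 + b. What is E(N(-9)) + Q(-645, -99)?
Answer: 574891/9 ≈ 63877.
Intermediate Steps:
N(b) = 13 + b (N(b) = 4 + (9 + b) = 13 + b)
W = ⅔ (W = -4*(-⅙) + 0*(⅙) = ⅔ + 0 = ⅔ ≈ 0.66667)
E(P) = (⅔ + P)²
E(N(-9)) + Q(-645, -99) = (2 + 3*(13 - 9))²/9 - 99*(-645) = (2 + 3*4)²/9 + 63855 = (2 + 12)²/9 + 63855 = (⅑)*14² + 63855 = (⅑)*196 + 63855 = 196/9 + 63855 = 574891/9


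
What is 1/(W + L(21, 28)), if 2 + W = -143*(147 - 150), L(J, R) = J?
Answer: 1/448 ≈ 0.0022321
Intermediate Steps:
W = 427 (W = -2 - 143*(147 - 150) = -2 - 143*(-3) = -2 + 429 = 427)
1/(W + L(21, 28)) = 1/(427 + 21) = 1/448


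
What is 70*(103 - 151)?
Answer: -3360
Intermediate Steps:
70*(103 - 151) = 70*(-48) = -3360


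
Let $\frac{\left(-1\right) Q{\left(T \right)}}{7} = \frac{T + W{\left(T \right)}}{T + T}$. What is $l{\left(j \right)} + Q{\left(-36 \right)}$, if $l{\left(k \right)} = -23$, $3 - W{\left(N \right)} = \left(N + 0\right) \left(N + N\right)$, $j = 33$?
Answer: $- \frac{6677}{24} \approx -278.21$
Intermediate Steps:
$W{\left(N \right)} = 3 - 2 N^{2}$ ($W{\left(N \right)} = 3 - \left(N + 0\right) \left(N + N\right) = 3 - N 2 N = 3 - 2 N^{2}$)
$Q{\left(T \right)} = - \frac{7 \left(3 + T - 2 T^{2}\right)}{2 T}$ ($Q{\left(T \right)} = - 7 \frac{T - \left(-3 + 2 T^{2}\right)}{T + T} = - 7 \frac{3 + T - 2 T^{2}}{2 T} = - \frac{7 \left(3 + T - 2 T^{2}\right)}{2 T}$)
$l{\left(j \right)} + Q{\left(-36 \right)} = -23 - \left(\frac{511}{2} - \frac{7}{24}\right) = -23 - \frac{6125}{24} = - \frac{6677}{24}$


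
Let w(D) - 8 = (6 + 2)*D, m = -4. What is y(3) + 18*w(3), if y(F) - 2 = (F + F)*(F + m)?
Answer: 572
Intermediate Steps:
w(D) = 8 + 8*D (w(D) = 8 + (6 + 2)*D = 8 + 8*D)
y(F) = 2 + 2*F*(-4 + F) (y(F) = 2 + (F + F)*(F - 4) = 2 + (2*F)*(-4 + F) = 2 + 2*F*(-4 + F))
y(3) + 18*w(3) = (2 - 8*3 + 2*3²) + 18*(8 + 8*3) = (2 - 24 + 2*9) + 18*(8 + 24) = (2 - 24 + 18) + 18*32 = -4 + 576 = 572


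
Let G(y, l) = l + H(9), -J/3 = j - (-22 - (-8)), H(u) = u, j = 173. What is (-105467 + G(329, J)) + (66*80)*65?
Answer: 237181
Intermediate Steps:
J = -561 (J = -3*(173 - (-22 - (-8))) = -3*(173 - (-22 - 1*(-8))) = -3*(173 - (-22 + 8)) = -3*(173 - 1*(-14)) = -3*(173 + 14) = -3*187 = -561)
G(y, l) = 9 + l (G(y, l) = l + 9 = 9 + l)
(-105467 + G(329, J)) + (66*80)*65 = (-105467 + (9 - 561)) + (66*80)*65 = (-105467 - 552) + 5280*65 = -106019 + 343200 = 237181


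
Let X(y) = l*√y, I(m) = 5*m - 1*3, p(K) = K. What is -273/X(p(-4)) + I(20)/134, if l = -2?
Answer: 97/134 - 273*I/4 ≈ 0.72388 - 68.25*I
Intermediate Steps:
I(m) = -3 + 5*m (I(m) = 5*m - 3 = -3 + 5*m)
X(y) = -2*√y
-273/X(p(-4)) + I(20)/134 = -273*I/4 + (-3 + 5*20)/134 = -273*I/4 + (-3 + 100)*(1/134) = -273*I/4 + 97*(1/134) = -273*I/4 + 97/134 = 97/134 - 273*I/4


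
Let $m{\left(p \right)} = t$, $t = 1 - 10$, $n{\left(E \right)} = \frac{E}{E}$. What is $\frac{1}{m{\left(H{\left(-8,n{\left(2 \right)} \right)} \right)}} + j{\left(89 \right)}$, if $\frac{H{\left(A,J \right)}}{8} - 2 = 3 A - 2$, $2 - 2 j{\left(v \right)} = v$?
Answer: $- \frac{785}{18} \approx -43.611$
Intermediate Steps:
$j{\left(v \right)} = 1 - \frac{v}{2}$
$n{\left(E \right)} = 1$
$H{\left(A,J \right)} = 24 A$ ($H{\left(A,J \right)} = 16 + 8 \left(3 A - 2\right) = 16 + 8 \left(-2 + 3 A\right) = 16 + \left(-16 + 24 A\right) = 24 A$)
$t = -9$ ($t = 1 - 10 = -9$)
$m{\left(p \right)} = -9$
$\frac{1}{m{\left(H{\left(-8,n{\left(2 \right)} \right)} \right)}} + j{\left(89 \right)} = \frac{1}{-9} + \left(1 - \frac{89}{2}\right) = - \frac{1}{9} + \left(1 - \frac{89}{2}\right) = - \frac{1}{9} - \frac{87}{2} = - \frac{785}{18}$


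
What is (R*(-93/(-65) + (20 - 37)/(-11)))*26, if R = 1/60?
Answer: 1064/825 ≈ 1.2897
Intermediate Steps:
R = 1/60 ≈ 0.016667
(R*(-93/(-65) + (20 - 37)/(-11)))*26 = ((-93/(-65) + (20 - 37)/(-11))/60)*26 = ((-93*(-1/65) - 17*(-1/11))/60)*26 = ((93/65 + 17/11)/60)*26 = ((1/60)*(2128/715))*26 = (532/10725)*26 = 1064/825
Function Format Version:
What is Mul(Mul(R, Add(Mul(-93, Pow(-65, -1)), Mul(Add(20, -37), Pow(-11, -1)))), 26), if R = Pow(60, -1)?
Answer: Rational(1064, 825) ≈ 1.2897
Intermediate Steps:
R = Rational(1, 60) ≈ 0.016667
Mul(Mul(R, Add(Mul(-93, Pow(-65, -1)), Mul(Add(20, -37), Pow(-11, -1)))), 26) = Mul(Mul(Rational(1, 60), Add(Mul(-93, Pow(-65, -1)), Mul(Add(20, -37), Pow(-11, -1)))), 26) = Mul(Mul(Rational(1, 60), Add(Mul(-93, Rational(-1, 65)), Mul(-17, Rational(-1, 11)))), 26) = Mul(Mul(Rational(1, 60), Add(Rational(93, 65), Rational(17, 11))), 26) = Mul(Mul(Rational(1, 60), Rational(2128, 715)), 26) = Mul(Rational(532, 10725), 26) = Rational(1064, 825)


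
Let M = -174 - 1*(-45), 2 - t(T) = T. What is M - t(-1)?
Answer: -132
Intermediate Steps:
t(T) = 2 - T
M = -129 (M = -174 + 45 = -129)
M - t(-1) = -129 - (2 - 1*(-1)) = -129 - (2 + 1) = -129 - 1*3 = -129 - 3 = -132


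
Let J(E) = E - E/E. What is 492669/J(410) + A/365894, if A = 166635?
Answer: 180332784801/149650646 ≈ 1205.0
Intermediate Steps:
J(E) = -1 + E (J(E) = E - 1*1 = E - 1 = -1 + E)
492669/J(410) + A/365894 = 492669/(-1 + 410) + 166635/365894 = 492669/409 + 166635*(1/365894) = 492669*(1/409) + 166635/365894 = 492669/409 + 166635/365894 = 180332784801/149650646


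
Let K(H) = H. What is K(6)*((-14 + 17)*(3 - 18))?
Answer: -270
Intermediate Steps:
K(6)*((-14 + 17)*(3 - 18)) = 6*((-14 + 17)*(3 - 18)) = 6*(3*(-15)) = 6*(-45) = -270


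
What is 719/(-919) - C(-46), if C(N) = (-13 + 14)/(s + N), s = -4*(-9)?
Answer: -6271/9190 ≈ -0.68237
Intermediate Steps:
s = 36
C(N) = 1/(36 + N) (C(N) = (-13 + 14)/(36 + N) = 1/(36 + N))
719/(-919) - C(-46) = 719/(-919) - 1/(36 - 46) = 719*(-1/919) - 1/(-10) = -719/919 - 1*(-⅒) = -719/919 + ⅒ = -6271/9190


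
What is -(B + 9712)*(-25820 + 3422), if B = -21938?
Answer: -273837948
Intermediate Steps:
-(B + 9712)*(-25820 + 3422) = -(-21938 + 9712)*(-25820 + 3422) = -(-12226)*(-22398) = -1*273837948 = -273837948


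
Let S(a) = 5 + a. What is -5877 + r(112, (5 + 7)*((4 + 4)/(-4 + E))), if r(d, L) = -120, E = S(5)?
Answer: -5997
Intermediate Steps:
E = 10 (E = 5 + 5 = 10)
-5877 + r(112, (5 + 7)*((4 + 4)/(-4 + E))) = -5877 - 120 = -5997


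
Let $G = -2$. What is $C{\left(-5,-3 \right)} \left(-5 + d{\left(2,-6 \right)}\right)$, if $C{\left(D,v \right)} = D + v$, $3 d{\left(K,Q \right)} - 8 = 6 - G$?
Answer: $- \frac{8}{3} \approx -2.6667$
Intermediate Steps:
$d{\left(K,Q \right)} = \frac{16}{3}$ ($d{\left(K,Q \right)} = \frac{8}{3} + \frac{6 - -2}{3} = \frac{8}{3} + \frac{6 + 2}{3} = \frac{8}{3} + \frac{1}{3} \cdot 8 = \frac{8}{3} + \frac{8}{3} = \frac{16}{3}$)
$C{\left(-5,-3 \right)} \left(-5 + d{\left(2,-6 \right)}\right) = \left(-5 - 3\right) \left(-5 + \frac{16}{3}\right) = \left(-8\right) \frac{1}{3} = - \frac{8}{3}$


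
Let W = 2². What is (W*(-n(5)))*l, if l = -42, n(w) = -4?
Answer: -672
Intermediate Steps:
W = 4
(W*(-n(5)))*l = (4*(-1*(-4)))*(-42) = (4*4)*(-42) = 16*(-42) = -672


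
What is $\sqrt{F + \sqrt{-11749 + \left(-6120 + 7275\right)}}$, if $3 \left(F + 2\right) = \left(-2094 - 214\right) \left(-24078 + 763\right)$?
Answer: $\frac{\sqrt{161433042 + 9 i \sqrt{10594}}}{3} \approx 4235.2 + 0.012151 i$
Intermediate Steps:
$F = \frac{53811014}{3}$ ($F = -2 + \frac{\left(-2094 - 214\right) \left(-24078 + 763\right)}{3} = -2 + \frac{\left(-2308\right) \left(-23315\right)}{3} = -2 + \frac{1}{3} \cdot 53811020 = -2 + \frac{53811020}{3} = \frac{53811014}{3} \approx 1.7937 \cdot 10^{7}$)
$\sqrt{F + \sqrt{-11749 + \left(-6120 + 7275\right)}} = \sqrt{\frac{53811014}{3} + \sqrt{-11749 + \left(-6120 + 7275\right)}} = \sqrt{\frac{53811014}{3} + \sqrt{-11749 + 1155}} = \sqrt{\frac{53811014}{3} + \sqrt{-10594}} = \sqrt{\frac{53811014}{3} + i \sqrt{10594}}$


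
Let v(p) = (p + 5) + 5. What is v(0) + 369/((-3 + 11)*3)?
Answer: 203/8 ≈ 25.375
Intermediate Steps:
v(p) = 10 + p (v(p) = (5 + p) + 5 = 10 + p)
v(0) + 369/((-3 + 11)*3) = (10 + 0) + 369/((-3 + 11)*3) = 10 + 369/(8*3) = 10 + 369/24 = 10 + (1/24)*369 = 10 + 123/8 = 203/8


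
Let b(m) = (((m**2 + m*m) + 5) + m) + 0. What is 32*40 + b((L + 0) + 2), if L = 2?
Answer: 1321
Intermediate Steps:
b(m) = 5 + m + 2*m**2 (b(m) = (((m**2 + m**2) + 5) + m) + 0 = ((2*m**2 + 5) + m) + 0 = ((5 + 2*m**2) + m) + 0 = (5 + m + 2*m**2) + 0 = 5 + m + 2*m**2)
32*40 + b((L + 0) + 2) = 32*40 + (5 + ((2 + 0) + 2) + 2*((2 + 0) + 2)**2) = 1280 + (5 + (2 + 2) + 2*(2 + 2)**2) = 1280 + (5 + 4 + 2*4**2) = 1280 + (5 + 4 + 2*16) = 1280 + (5 + 4 + 32) = 1280 + 41 = 1321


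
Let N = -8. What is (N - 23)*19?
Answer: -589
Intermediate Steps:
(N - 23)*19 = (-8 - 23)*19 = -31*19 = -589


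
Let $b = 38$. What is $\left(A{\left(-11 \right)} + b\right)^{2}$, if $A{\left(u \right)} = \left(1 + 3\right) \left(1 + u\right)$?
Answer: $4$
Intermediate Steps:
$A{\left(u \right)} = 4 + 4 u$ ($A{\left(u \right)} = 4 \left(1 + u\right) = 4 + 4 u$)
$\left(A{\left(-11 \right)} + b\right)^{2} = \left(\left(4 + 4 \left(-11\right)\right) + 38\right)^{2} = \left(\left(4 - 44\right) + 38\right)^{2} = \left(-40 + 38\right)^{2} = \left(-2\right)^{2} = 4$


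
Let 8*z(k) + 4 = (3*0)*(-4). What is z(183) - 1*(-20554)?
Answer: 41107/2 ≈ 20554.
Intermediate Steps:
z(k) = -½ (z(k) = -½ + ((3*0)*(-4))/8 = -½ + (0*(-4))/8 = -½ + (⅛)*0 = -½ + 0 = -½)
z(183) - 1*(-20554) = -½ - 1*(-20554) = -½ + 20554 = 41107/2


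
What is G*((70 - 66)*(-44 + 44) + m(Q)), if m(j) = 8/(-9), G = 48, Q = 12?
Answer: -128/3 ≈ -42.667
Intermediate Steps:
m(j) = -8/9 (m(j) = 8*(-1/9) = -8/9)
G*((70 - 66)*(-44 + 44) + m(Q)) = 48*((70 - 66)*(-44 + 44) - 8/9) = 48*(4*0 - 8/9) = 48*(0 - 8/9) = 48*(-8/9) = -128/3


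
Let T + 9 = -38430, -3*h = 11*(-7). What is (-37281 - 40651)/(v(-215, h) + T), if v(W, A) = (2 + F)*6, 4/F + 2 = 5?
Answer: 77932/38419 ≈ 2.0285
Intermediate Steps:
F = 4/3 (F = 4/(-2 + 5) = 4/3 ≈ 1.3333)
h = 77/3 (h = -11*(-7)/3 = -⅓*(-77) = 77/3 ≈ 25.667)
v(W, A) = 20 (v(W, A) = (2 + 4/3)*6 = (10/3)*6 = 20)
T = -38439 (T = -9 - 38430 = -38439)
(-37281 - 40651)/(v(-215, h) + T) = (-37281 - 40651)/(20 - 38439) = -77932/(-38419) = -77932*(-1/38419) = 77932/38419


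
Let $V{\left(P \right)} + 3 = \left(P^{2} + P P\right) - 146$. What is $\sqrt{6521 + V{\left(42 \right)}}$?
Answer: $30 \sqrt{11} \approx 99.499$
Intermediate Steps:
$V{\left(P \right)} = -149 + 2 P^{2}$ ($V{\left(P \right)} = -3 - \left(146 - P^{2} - P P\right) = -3 + \left(\left(P^{2} + P^{2}\right) - 146\right) = -3 + \left(2 P^{2} - 146\right) = -3 + \left(-146 + 2 P^{2}\right) = -149 + 2 P^{2}$)
$\sqrt{6521 + V{\left(42 \right)}} = \sqrt{6521 - \left(149 - 2 \cdot 42^{2}\right)} = \sqrt{6521 + \left(-149 + 2 \cdot 1764\right)} = \sqrt{6521 + \left(-149 + 3528\right)} = \sqrt{6521 + 3379} = \sqrt{9900} = 30 \sqrt{11}$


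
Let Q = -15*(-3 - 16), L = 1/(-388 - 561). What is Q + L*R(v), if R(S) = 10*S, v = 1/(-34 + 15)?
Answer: 5138845/18031 ≈ 285.00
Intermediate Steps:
L = -1/949 (L = 1/(-949) = -1/949 ≈ -0.0010537)
v = -1/19 (v = 1/(-19) = -1/19 ≈ -0.052632)
Q = 285 (Q = -15*(-19) = 285)
Q + L*R(v) = 285 - 10*(-1)/(949*19) = 285 - 1/949*(-10/19) = 285 + 10/18031 = 5138845/18031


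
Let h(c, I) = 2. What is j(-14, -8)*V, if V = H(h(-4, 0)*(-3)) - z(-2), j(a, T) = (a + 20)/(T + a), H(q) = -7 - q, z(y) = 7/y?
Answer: -15/22 ≈ -0.68182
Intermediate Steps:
j(a, T) = (20 + a)/(T + a)
V = 5/2 (V = (-7 - 2*(-3)) - 7/(-2) = (-7 - 1*(-6)) - 7*(-1)/2 = (-7 + 6) - 1*(-7/2) = -1 + 7/2 = 5/2 ≈ 2.5000)
j(-14, -8)*V = ((20 - 14)/(-8 - 14))*(5/2) = (6/(-22))*(5/2) = -1/22*6*(5/2) = -3/11*5/2 = -15/22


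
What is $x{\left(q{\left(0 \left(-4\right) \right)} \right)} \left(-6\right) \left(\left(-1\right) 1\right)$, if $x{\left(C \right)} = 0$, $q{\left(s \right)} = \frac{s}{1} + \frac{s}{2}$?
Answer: $0$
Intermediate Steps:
$q{\left(s \right)} = \frac{3 s}{2}$ ($q{\left(s \right)} = s 1 + s \frac{1}{2} = s + \frac{s}{2} = \frac{3 s}{2}$)
$x{\left(q{\left(0 \left(-4\right) \right)} \right)} \left(-6\right) \left(\left(-1\right) 1\right) = 0 \left(-6\right) \left(\left(-1\right) 1\right) = 0 \left(-1\right) = 0$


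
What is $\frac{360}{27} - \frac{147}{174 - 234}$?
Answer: $\frac{947}{60} \approx 15.783$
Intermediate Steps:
$\frac{360}{27} - \frac{147}{174 - 234} = 360 \cdot \frac{1}{27} - \frac{147}{-60} = \frac{40}{3} - - \frac{49}{20} = \frac{40}{3} + \frac{49}{20} = \frac{947}{60}$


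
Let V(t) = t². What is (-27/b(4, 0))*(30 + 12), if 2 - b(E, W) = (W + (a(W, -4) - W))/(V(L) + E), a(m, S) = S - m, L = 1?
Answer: -405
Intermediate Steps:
b(E, W) = 2 - (-4 - W)/(1 + E) (b(E, W) = 2 - (W + ((-4 - W) - W))/(1² + E) = 2 - (W + (-4 - 2*W))/(1 + E) = 2 - (-4 - W)/(1 + E))
(-27/b(4, 0))*(30 + 12) = (-27*(1 + 4)/(6 + 0 + 2*4))*(30 + 12) = -27*5/(6 + 0 + 8)*42 = -27/((⅕)*14)*42 = -27/14/5*42 = -27*5/14*42 = -135/14*42 = -405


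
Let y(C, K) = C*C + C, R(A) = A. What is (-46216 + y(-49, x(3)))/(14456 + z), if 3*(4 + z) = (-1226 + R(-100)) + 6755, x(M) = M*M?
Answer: -131592/48785 ≈ -2.6974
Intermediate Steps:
x(M) = M**2
y(C, K) = C + C**2 (y(C, K) = C**2 + C = C + C**2)
z = 5417/3 (z = -4 + ((-1226 - 100) + 6755)/3 = -4 + (-1326 + 6755)/3 = -4 + (1/3)*5429 = -4 + 5429/3 = 5417/3 ≈ 1805.7)
(-46216 + y(-49, x(3)))/(14456 + z) = (-46216 - 49*(1 - 49))/(14456 + 5417/3) = (-46216 - 49*(-48))/(48785/3) = (-46216 + 2352)*(3/48785) = -43864*3/48785 = -131592/48785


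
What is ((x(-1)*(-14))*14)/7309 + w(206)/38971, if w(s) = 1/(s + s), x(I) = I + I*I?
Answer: 1/16056052 ≈ 6.2282e-8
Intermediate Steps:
x(I) = I + I²
w(s) = 1/(2*s)
((x(-1)*(-14))*14)/7309 + w(206)/38971 = ((-(1 - 1)*(-14))*14)/7309 + ((½)/206)/38971 = ((-1*0*(-14))*14)*(1/7309) + ((½)*(1/206))*(1/38971) = ((0*(-14))*14)*(1/7309) + (1/412)*(1/38971) = (0*14)*(1/7309) + 1/16056052 = 0*(1/7309) + 1/16056052 = 0 + 1/16056052 = 1/16056052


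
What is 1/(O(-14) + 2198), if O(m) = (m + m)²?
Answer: 1/2982 ≈ 0.00033535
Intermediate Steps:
O(m) = 4*m² (O(m) = (2*m)² = 4*m²)
1/(O(-14) + 2198) = 1/(4*(-14)² + 2198) = 1/(4*196 + 2198) = 1/(784 + 2198) = 1/2982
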